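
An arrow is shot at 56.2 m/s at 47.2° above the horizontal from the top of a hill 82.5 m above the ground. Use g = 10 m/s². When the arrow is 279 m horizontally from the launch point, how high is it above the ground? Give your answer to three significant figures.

117 m

v_x = 56.2 cos 47.2° = 38.18 m/s, v_y0 = 56.2 sin 47.2° = 41.24 m/s.
Time to reach x = 279 m: t = x / v_x = 279 / 38.18 = 7.307 s.
y = 82.5 + v_y0 t − ½ g t² = 82.5 + 41.24×7.307 − 5.000×7.307² = 117 m.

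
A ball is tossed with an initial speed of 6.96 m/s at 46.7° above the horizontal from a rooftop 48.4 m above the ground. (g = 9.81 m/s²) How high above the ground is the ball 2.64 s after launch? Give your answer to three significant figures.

v_y0 = 6.96 sin 46.7° = 5.065 m/s.
y(t) = 48.4 + v_y0 t − ½ g t² = 48.4 + 5.065×2.64 − ½×9.81×2.64² = 27.6 m.

27.6 m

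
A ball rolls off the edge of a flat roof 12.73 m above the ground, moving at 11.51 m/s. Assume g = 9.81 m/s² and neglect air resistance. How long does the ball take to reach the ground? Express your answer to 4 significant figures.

The horizontal speed doesn't affect the fall. With v_y0 = 0, h = ½ g t².
t = √(2 × 12.73 / 9.81) = √2.5953 = 1.611 s.

1.611 s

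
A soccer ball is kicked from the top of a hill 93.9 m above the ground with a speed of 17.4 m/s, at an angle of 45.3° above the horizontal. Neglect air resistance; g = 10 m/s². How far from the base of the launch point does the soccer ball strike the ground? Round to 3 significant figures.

70.3 m

Components: v_x = 17.4 cos 45.3° = 12.24 m/s, v_y = 17.4 sin 45.3° = 12.37 m/s.
Vertical: 0 = 93.9 + 12.37 t − ½(10) t² ⇒ 5.000 t² − 12.37 t − 93.9 = 0.
t = [12.37 + √(153.0 + 1878)] / 10.00 = 5.744 s.
Horizontal: R = v_x · t = 12.24 × 5.744 = 70.3 m.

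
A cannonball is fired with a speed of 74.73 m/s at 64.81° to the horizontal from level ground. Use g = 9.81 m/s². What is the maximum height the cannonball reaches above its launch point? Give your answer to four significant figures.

233.1 m

Vertical component of launch velocity: v_y = 74.73 sin 64.81° = 67.623 m/s.
At the highest point the vertical velocity is zero, so v_y² = 2 g h_max.
h_max = (67.623)² / (2 × 9.81) = 4572.9 / 19.62 = 233.1 m.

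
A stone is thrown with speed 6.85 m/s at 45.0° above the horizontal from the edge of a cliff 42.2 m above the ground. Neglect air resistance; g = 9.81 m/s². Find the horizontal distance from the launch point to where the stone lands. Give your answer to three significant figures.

Components: v_x = 6.85 cos 45.0° = 4.844 m/s, v_y = 6.85 sin 45.0° = 4.844 m/s.
Vertical: 0 = 42.2 + 4.844 t − ½(9.81) t² ⇒ 4.905 t² − 4.844 t − 42.2 = 0.
t = [4.844 + √(23.46 + 828.0)] / 9.810 = 3.468 s.
Horizontal: R = v_x · t = 4.844 × 3.468 = 16.8 m.

16.8 m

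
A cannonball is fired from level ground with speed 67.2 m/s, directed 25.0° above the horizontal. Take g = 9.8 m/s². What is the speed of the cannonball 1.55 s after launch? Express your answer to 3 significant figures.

62.3 m/s

v_x = 67.2 cos 25.0° = 60.90 m/s (constant).
v_y(t) = 67.2 sin 25.0° − g t = 28.40 − 9.8 × 1.55 = 13.21 m/s.
Speed = √(v_x² + v_y²) = √(3709 + 174.5) = 62.3 m/s.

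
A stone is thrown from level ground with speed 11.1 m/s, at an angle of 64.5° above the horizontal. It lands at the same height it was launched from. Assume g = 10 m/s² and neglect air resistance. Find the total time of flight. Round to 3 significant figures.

Vertical component: v_y = 11.1 sin 64.5° = 10.02 m/s.
For a projectile landing at launch height, time of flight is t = 2 v_y / g = 2 × 10.02 / 10 = 2.00 s.

2.00 s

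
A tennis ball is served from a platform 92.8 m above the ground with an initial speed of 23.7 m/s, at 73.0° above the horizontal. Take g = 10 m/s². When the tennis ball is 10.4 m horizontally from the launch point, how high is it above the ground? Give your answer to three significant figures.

116 m

v_x = 23.7 cos 73.0° = 6.929 m/s, v_y0 = 23.7 sin 73.0° = 22.66 m/s.
Time to reach x = 10.4 m: t = x / v_x = 10.4 / 6.929 = 1.501 s.
y = 92.8 + v_y0 t − ½ g t² = 92.8 + 22.66×1.501 − 5.000×1.501² = 116 m.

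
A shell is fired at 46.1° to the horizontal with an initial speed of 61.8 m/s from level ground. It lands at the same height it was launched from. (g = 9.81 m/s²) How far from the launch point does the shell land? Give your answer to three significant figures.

For level ground, R = v₀² sin(2θ) / g.
sin(2 × 46.1°) = sin 92.20° = 0.9993.
R = (61.8)² × 0.9993 / 9.81 = 389 m.

389 m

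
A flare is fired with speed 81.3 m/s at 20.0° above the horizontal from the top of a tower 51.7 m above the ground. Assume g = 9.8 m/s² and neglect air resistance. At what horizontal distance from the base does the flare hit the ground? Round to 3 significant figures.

Components: v_x = 81.3 cos 20.0° = 76.40 m/s, v_y = 81.3 sin 20.0° = 27.81 m/s.
Vertical: 0 = 51.7 + 27.81 t − ½(9.8) t² ⇒ 4.900 t² − 27.81 t − 51.7 = 0.
t = [27.81 + √(773.4 + 1013)] / 9.800 = 7.151 s.
Horizontal: R = v_x · t = 76.40 × 7.151 = 546 m.

546 m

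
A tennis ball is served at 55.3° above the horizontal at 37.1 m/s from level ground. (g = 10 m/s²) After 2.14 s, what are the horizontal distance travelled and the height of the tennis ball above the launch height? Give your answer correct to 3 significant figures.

v_x = 37.1 cos 55.3° = 21.12 m/s; v_y0 = 37.1 sin 55.3° = 30.50 m/s.
x = v_x t = 21.12 × 2.14 = 45.2 m.
y = v_y0 t − ½ g t² = 30.50×2.14 − 5.000×2.14² = 42.4 m.

x = 45.2 m, y = 42.4 m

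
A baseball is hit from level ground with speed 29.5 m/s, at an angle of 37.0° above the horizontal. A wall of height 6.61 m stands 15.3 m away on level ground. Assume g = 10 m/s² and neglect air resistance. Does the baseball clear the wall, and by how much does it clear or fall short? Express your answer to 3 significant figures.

v_x = 29.5 cos 37.0° = 23.56 m/s; v_y0 = 29.5 sin 37.0° = 17.75 m/s.
Time to reach the wall: t = 15.3 / 23.56 = 0.6494 s.
Height at that point: y = 17.75×0.6494 − 5.000×0.6494² = 9.418 m.
That is 9.418 − 6.61 = 2.81 m above the top of the wall, so the baseball clears it.

Yes — it clears the wall by 2.81 m.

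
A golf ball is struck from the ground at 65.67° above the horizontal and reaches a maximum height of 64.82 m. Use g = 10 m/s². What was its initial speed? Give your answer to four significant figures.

At maximum height v_y = 0, so (v₀ sin θ)² = 2 g H.
v₀ sin 65.67° = √(2 × 10 × 64.82) = 36.006 m/s.
v₀ = 36.006 / sin 65.67° = 36.006 / 0.9112 = 39.51 m/s.

39.51 m/s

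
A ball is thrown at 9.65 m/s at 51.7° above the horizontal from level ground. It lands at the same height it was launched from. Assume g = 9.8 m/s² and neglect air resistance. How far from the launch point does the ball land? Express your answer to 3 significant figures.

For level ground, R = v₀² sin(2θ) / g.
sin(2 × 51.7°) = sin 103.4° = 0.9728.
R = (9.65)² × 0.9728 / 9.8 = 9.24 m.

9.24 m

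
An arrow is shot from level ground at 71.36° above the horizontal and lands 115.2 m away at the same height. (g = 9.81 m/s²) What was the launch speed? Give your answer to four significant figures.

On level ground, R = v₀² sin(2θ) / g, so v₀ = √(R g / sin 2θ).
sin(2 × 71.36°) = 0.6057.
v₀ = √(115.2 × 9.81 / 0.6057) = √1865.8 = 43.19 m/s.

43.19 m/s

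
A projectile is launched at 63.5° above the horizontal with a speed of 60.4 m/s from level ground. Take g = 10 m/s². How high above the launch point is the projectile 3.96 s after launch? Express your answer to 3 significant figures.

v_y0 = 60.4 sin 63.5° = 54.05 m/s.
y(t) = v_y0 t − ½ g t² = 54.05×3.96 − 5.000×3.96² = 136 m.

136 m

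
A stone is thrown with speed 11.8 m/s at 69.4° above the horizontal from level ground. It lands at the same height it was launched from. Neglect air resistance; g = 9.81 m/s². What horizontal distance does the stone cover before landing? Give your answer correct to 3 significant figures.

9.35 m

For level ground, R = v₀² sin(2θ) / g.
sin(2 × 69.4°) = sin 138.8° = 0.6587.
R = (11.8)² × 0.6587 / 9.81 = 9.35 m.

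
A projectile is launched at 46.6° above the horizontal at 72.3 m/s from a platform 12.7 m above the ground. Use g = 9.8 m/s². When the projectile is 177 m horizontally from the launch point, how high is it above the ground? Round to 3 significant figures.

138 m

v_x = 72.3 cos 46.6° = 49.68 m/s, v_y0 = 72.3 sin 46.6° = 52.53 m/s.
Time to reach x = 177 m: t = x / v_x = 177 / 49.68 = 3.563 s.
y = 12.7 + v_y0 t − ½ g t² = 12.7 + 52.53×3.563 − 4.900×3.563² = 138 m.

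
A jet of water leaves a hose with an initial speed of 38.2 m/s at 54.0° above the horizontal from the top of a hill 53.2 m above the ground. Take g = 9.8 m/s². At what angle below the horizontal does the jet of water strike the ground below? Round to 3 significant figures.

v_x = 38.2 cos 54.0° = 22.45 m/s.
At impact |v_y| = √(v_y0² + 2 g h) = √(30.90² + 2×9.8×53.2) = 44.69 m/s.
Angle below horizontal = arctan(|v_y| / v_x) = arctan(44.69 / 22.45) = 63.3°.

63.3°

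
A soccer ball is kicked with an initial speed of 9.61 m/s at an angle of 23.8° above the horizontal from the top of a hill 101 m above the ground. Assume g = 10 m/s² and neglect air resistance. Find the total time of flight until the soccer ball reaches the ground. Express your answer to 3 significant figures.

4.90 s

Vertical component: v_y = 9.61 sin 23.8° = 3.878 m/s.
Taking up as positive with launch at y = 101 m, landing at y = 0: 0 = 101 + 3.878 t − ½(10) t².
Solving 5.000 t² − 3.878 t − 101 = 0 gives t = [3.878 + √(3.878² + 4·5.000·101)] / 10.00 = 4.90 s.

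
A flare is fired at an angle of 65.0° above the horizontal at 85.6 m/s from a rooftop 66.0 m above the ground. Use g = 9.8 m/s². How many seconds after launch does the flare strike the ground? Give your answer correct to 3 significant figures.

16.6 s

Vertical component: v_y = 85.6 sin 65.0° = 77.58 m/s.
Taking up as positive with launch at y = 66.0 m, landing at y = 0: 0 = 66.0 + 77.58 t − ½(9.8) t².
Solving 4.900 t² − 77.58 t − 66.0 = 0 gives t = [77.58 + √(77.58² + 4·4.900·66.0)] / 9.800 = 16.6 s.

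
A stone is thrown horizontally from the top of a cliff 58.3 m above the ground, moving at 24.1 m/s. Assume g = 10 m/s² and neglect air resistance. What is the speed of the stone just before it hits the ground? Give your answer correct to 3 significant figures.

Fall time: t = √(2 × 58.3 / 10) = 3.415 s.
At impact: v_x = 24.1 m/s (unchanged), v_y = g t = 10 × 3.415 = 34.15 m/s.
Speed = √(v_x² + v_y²) = √(580.8 + 1166) = 41.8 m/s.

41.8 m/s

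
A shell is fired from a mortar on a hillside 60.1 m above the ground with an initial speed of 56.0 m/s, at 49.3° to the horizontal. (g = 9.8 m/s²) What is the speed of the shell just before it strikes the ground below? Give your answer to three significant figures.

65.7 m/s

v_x = 56.0 cos 49.3° = 36.52 m/s is unchanged throughout.
For the vertical component, v_y² = v_y0² + 2 g h = (42.46)² + 2×9.8×60.1 = 2981, so |v_y| = 54.60 m/s.
Impact speed = √(v_x² + v_y²) = √(1334 + 2981) = 65.7 m/s.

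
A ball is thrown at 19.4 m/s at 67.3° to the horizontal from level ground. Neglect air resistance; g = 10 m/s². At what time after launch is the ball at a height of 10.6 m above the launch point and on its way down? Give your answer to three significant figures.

2.83 s

v_y0 = 19.4 sin 67.3° = 17.90 m/s.
Set y = v_y0 t − ½ g t² = 10.6: 5.000 t² − 17.90 t + 10.6 = 0.
t = [17.90 ± √(320.4 − 212.0)] / 10 = (17.90 ± 10.41) / 10, giving t = 0.749 s or t = 2.83 s.
On the way down corresponds to the larger root: t = 2.83 s.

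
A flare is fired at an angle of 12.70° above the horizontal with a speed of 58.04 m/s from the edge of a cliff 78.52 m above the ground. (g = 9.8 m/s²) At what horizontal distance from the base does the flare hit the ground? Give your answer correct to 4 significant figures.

312.1 m

Components: v_x = 58.04 cos 12.70° = 56.620 m/s, v_y = 58.04 sin 12.70° = 12.760 m/s.
Vertical: 0 = 78.52 + 12.760 t − ½(9.8) t² ⇒ 4.900 t² − 12.760 t − 78.52 = 0.
t = [12.760 + √(162.82 + 1539.0)] / 9.800 = 5.5115 s.
Horizontal: R = v_x · t = 56.620 × 5.5115 = 312.1 m.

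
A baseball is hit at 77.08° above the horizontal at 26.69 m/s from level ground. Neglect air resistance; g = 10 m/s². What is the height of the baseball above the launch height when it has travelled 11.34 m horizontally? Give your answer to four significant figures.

31.38 m

v_x = 26.69 cos 77.08° = 5.9676 m/s, v_y0 = 26.69 sin 77.08° = 26.014 m/s.
Time to reach x = 11.34 m: t = x / v_x = 11.34 / 5.9676 = 1.9003 s.
y = v_y0 t − ½ g t² = 26.014×1.9003 − 5.000×1.9003² = 31.38 m.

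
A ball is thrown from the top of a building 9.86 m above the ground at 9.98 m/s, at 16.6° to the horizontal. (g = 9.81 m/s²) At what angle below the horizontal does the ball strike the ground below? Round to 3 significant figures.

v_x = 9.98 cos 16.6° = 9.564 m/s.
At impact |v_y| = √(v_y0² + 2 g h) = √(2.851² + 2×9.81×9.86) = 14.20 m/s.
Angle below horizontal = arctan(|v_y| / v_x) = arctan(14.20 / 9.564) = 56.0°.

56.0°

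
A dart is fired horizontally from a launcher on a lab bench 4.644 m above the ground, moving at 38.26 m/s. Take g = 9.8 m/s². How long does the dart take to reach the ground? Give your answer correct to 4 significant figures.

The horizontal speed doesn't affect the fall. With v_y0 = 0, h = ½ g t².
t = √(2 × 4.644 / 9.8) = √0.94776 = 0.9735 s.

0.9735 s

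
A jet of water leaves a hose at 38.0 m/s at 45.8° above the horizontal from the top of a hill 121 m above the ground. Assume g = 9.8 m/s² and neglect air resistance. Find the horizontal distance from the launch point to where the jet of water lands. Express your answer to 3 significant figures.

Components: v_x = 38.0 cos 45.8° = 26.49 m/s, v_y = 38.0 sin 45.8° = 27.24 m/s.
Vertical: 0 = 121 + 27.24 t − ½(9.8) t² ⇒ 4.900 t² − 27.24 t − 121 = 0.
t = [27.24 + √(742.0 + 2372)] / 9.800 = 8.474 s.
Horizontal: R = v_x · t = 26.49 × 8.474 = 224 m.

224 m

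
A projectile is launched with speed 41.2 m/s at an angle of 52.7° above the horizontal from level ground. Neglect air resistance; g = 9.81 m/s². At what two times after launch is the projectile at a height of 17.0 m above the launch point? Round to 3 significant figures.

0.567 s and 6.11 s

v_y0 = 41.2 sin 52.7° = 32.77 m/s.
Set y = v_y0 t − ½ g t² = 17.0: 4.905 t² − 32.77 t + 17.0 = 0.
t = [32.77 ± √(1074 − 333.5)] / 9.81 = (32.77 ± 27.21) / 9.81, giving t = 0.567 s or t = 6.11 s.
So the projectile is at 17.0 m at t = 0.567 s (rising) and t = 6.11 s (falling).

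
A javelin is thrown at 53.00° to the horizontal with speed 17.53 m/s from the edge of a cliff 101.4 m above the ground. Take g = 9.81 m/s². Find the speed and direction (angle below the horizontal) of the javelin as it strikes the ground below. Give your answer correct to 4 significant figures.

47.92 m/s at 77.28° below the horizontal

v_x = 17.53 cos 53.00° = 10.550 m/s (constant).
|v_y| at impact = √((14.000)² + 2×9.81×101.4) = 46.749 m/s.
Speed = √(10.550² + 46.749²) = 47.92 m/s; angle = arctan(46.749/10.550) = 77.28° below horizontal.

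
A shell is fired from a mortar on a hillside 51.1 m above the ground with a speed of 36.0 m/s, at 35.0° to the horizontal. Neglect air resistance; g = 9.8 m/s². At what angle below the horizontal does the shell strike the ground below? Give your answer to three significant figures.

v_x = 36.0 cos 35.0° = 29.49 m/s.
At impact |v_y| = √(v_y0² + 2 g h) = √(20.65² + 2×9.8×51.1) = 37.79 m/s.
Angle below horizontal = arctan(|v_y| / v_x) = arctan(37.79 / 29.49) = 52.0°.

52.0°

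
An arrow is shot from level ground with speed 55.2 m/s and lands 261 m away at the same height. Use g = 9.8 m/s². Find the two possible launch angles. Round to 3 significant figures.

28.5° and 61.5°

Level-ground range: R = v₀² sin(2θ)/g ⇒ sin 2θ = R g / v₀² = 261×9.8/55.2² = 0.8394.
2θ = arcsin(0.8394) = 57.08° or 180° − 57.08° = 122.92°.
So θ = 28.5° or θ = 61.5°.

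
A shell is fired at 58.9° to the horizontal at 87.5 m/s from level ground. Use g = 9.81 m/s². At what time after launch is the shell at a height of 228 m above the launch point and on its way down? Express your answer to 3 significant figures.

v_y0 = 87.5 sin 58.9° = 74.92 m/s.
Set y = v_y0 t − ½ g t² = 228: 4.905 t² − 74.92 t + 228 = 0.
t = [74.92 ± √(5613 − 4473)] / 9.81 = (74.92 ± 33.76) / 9.81, giving t = 4.20 s or t = 11.1 s.
On the way down corresponds to the larger root: t = 11.1 s.

11.1 s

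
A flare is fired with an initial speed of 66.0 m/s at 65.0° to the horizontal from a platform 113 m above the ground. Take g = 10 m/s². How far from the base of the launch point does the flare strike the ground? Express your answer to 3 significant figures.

380 m

Components: v_x = 66.0 cos 65.0° = 27.89 m/s, v_y = 66.0 sin 65.0° = 59.82 m/s.
Vertical: 0 = 113 + 59.82 t − ½(10) t² ⇒ 5.000 t² − 59.82 t − 113 = 0.
t = [59.82 + √(3578 + 2260)] / 10.00 = 13.62 s.
Horizontal: R = v_x · t = 27.89 × 13.62 = 380 m.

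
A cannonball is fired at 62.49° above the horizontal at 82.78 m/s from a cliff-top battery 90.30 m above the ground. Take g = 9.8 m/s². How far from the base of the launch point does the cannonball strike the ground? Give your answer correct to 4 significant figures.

616.6 m

Components: v_x = 82.78 cos 62.49° = 38.236 m/s, v_y = 82.78 sin 62.49° = 73.420 m/s.
Vertical: 0 = 90.30 + 73.420 t − ½(9.8) t² ⇒ 4.900 t² − 73.420 t − 90.30 = 0.
t = [73.420 + √(5390.5 + 1769.9)] / 9.800 = 16.126 s.
Horizontal: R = v_x · t = 38.236 × 16.126 = 616.6 m.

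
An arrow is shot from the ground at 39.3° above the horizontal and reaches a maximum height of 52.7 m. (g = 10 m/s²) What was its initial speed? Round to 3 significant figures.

51.3 m/s

At maximum height v_y = 0, so (v₀ sin θ)² = 2 g H.
v₀ sin 39.3° = √(2 × 10 × 52.7) = 32.47 m/s.
v₀ = 32.47 / sin 39.3° = 32.47 / 0.6334 = 51.3 m/s.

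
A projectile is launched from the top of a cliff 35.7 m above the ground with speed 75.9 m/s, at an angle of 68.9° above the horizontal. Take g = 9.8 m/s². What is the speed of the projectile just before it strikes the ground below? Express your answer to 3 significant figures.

80.4 m/s

v_x = 75.9 cos 68.9° = 27.32 m/s is unchanged throughout.
For the vertical component, v_y² = v_y0² + 2 g h = (70.81)² + 2×9.8×35.7 = 5714, so |v_y| = 75.59 m/s.
Impact speed = √(v_x² + v_y²) = √(746.4 + 5714) = 80.4 m/s.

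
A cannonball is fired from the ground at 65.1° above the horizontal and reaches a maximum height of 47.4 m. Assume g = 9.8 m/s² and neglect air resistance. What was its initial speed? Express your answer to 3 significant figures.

33.6 m/s

At maximum height v_y = 0, so (v₀ sin θ)² = 2 g H.
v₀ sin 65.1° = √(2 × 9.8 × 47.4) = 30.48 m/s.
v₀ = 30.48 / sin 65.1° = 30.48 / 0.9070 = 33.6 m/s.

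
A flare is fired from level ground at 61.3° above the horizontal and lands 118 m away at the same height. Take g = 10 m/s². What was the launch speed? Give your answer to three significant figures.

37.4 m/s

On level ground, R = v₀² sin(2θ) / g, so v₀ = √(R g / sin 2θ).
sin(2 × 61.3°) = 0.8425.
v₀ = √(118 × 10 / 0.8425) = √1401 = 37.4 m/s.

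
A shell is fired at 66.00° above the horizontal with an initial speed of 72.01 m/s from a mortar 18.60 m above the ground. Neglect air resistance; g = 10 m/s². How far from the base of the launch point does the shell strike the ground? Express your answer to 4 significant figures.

Components: v_x = 72.01 cos 66.00° = 29.289 m/s, v_y = 72.01 sin 66.00° = 65.784 m/s.
Vertical: 0 = 18.60 + 65.784 t − ½(10) t² ⇒ 5.000 t² − 65.784 t − 18.60 = 0.
t = [65.784 + √(4327.5 + 372.00)] / 10.00 = 13.434 s.
Horizontal: R = v_x · t = 29.289 × 13.434 = 393.5 m.

393.5 m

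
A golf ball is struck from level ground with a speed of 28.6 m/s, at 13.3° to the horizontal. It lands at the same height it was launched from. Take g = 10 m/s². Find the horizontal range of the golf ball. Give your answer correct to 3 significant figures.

Components: v_x = 28.6 cos 13.3° = 27.83 m/s, v_y = 28.6 sin 13.3° = 6.579 m/s.
Time of flight (same landing height): t = 2 v_y / g = 2 × 6.579 / 10 = 1.316 s.
Range: R = v_x · t = 27.83 × 1.316 = 36.6 m.

36.6 m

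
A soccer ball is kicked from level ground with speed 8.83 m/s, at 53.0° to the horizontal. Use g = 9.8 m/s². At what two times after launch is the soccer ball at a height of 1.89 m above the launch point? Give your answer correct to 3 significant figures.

v_y0 = 8.83 sin 53.0° = 7.052 m/s.
Set y = v_y0 t − ½ g t² = 1.89: 4.900 t² − 7.052 t + 1.89 = 0.
t = [7.052 ± √(49.73 − 37.04)] / 9.8 = (7.052 ± 3.562) / 9.8, giving t = 0.356 s or t = 1.08 s.
So the soccer ball is at 1.89 m at t = 0.356 s (rising) and t = 1.08 s (falling).

0.356 s and 1.08 s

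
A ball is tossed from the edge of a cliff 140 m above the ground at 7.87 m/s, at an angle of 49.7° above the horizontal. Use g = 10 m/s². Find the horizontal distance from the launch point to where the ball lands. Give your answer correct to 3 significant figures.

Components: v_x = 7.87 cos 49.7° = 5.090 m/s, v_y = 7.87 sin 49.7° = 6.002 m/s.
Vertical: 0 = 140 + 6.002 t − ½(10) t² ⇒ 5.000 t² − 6.002 t − 140 = 0.
t = [6.002 + √(36.02 + 2800)] / 10.00 = 5.926 s.
Horizontal: R = v_x · t = 5.090 × 5.926 = 30.2 m.

30.2 m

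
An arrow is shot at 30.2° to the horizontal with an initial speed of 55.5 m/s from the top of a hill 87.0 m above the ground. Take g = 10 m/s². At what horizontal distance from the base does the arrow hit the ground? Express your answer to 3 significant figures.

Components: v_x = 55.5 cos 30.2° = 47.97 m/s, v_y = 55.5 sin 30.2° = 27.92 m/s.
Vertical: 0 = 87.0 + 27.92 t − ½(10) t² ⇒ 5.000 t² − 27.92 t − 87.0 = 0.
t = [27.92 + √(779.5 + 1740)] / 10.00 = 7.811 s.
Horizontal: R = v_x · t = 47.97 × 7.811 = 375 m.

375 m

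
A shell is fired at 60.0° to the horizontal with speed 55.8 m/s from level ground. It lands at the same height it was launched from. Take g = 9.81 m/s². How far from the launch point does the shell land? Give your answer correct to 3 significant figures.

For level ground, R = v₀² sin(2θ) / g.
sin(2 × 60.0°) = sin 120.0° = 0.8660.
R = (55.8)² × 0.8660 / 9.81 = 275 m.

275 m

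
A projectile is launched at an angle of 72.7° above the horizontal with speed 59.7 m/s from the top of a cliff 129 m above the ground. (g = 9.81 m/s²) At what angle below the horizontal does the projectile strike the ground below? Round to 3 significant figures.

76.9°

v_x = 59.7 cos 72.7° = 17.75 m/s.
At impact |v_y| = √(v_y0² + 2 g h) = √(57.00² + 2×9.81×129) = 76.03 m/s.
Angle below horizontal = arctan(|v_y| / v_x) = arctan(76.03 / 17.75) = 76.9°.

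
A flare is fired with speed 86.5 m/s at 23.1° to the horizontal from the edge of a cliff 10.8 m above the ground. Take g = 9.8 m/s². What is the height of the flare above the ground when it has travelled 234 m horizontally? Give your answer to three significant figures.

68.2 m

v_x = 86.5 cos 23.1° = 79.56 m/s, v_y0 = 86.5 sin 23.1° = 33.94 m/s.
Time to reach x = 234 m: t = x / v_x = 234 / 79.56 = 2.941 s.
y = 10.8 + v_y0 t − ½ g t² = 10.8 + 33.94×2.941 − 4.900×2.941² = 68.2 m.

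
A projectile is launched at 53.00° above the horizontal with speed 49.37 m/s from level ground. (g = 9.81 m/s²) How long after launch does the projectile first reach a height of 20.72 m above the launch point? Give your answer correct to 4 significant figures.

v_y0 = 49.37 sin 53.00° = 39.429 m/s.
Set y = v_y0 t − ½ g t² = 20.72: 4.905 t² − 39.429 t + 20.72 = 0.
t = [39.429 ± √(1554.6 − 406.53)] / 9.81 = (39.429 ± 33.883) / 9.81, giving t = 0.5653 s or t = 7.473 s.
The projectile is on the way up at the first time, so t = 0.5653 s.

0.5653 s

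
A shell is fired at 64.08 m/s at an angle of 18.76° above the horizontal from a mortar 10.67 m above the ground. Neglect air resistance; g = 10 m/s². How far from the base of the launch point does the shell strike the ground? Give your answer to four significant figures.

Components: v_x = 64.08 cos 18.76° = 60.676 m/s, v_y = 64.08 sin 18.76° = 20.608 m/s.
Vertical: 0 = 10.67 + 20.608 t − ½(10) t² ⇒ 5.000 t² − 20.608 t − 10.67 = 0.
t = [20.608 + √(424.69 + 213.40)] / 10.00 = 4.5868 s.
Horizontal: R = v_x · t = 60.676 × 4.5868 = 278.3 m.

278.3 m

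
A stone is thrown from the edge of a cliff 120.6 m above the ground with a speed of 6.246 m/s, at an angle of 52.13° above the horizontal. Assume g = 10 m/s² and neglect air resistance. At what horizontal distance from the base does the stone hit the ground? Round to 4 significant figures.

20.82 m

Components: v_x = 6.246 cos 52.13° = 3.8342 m/s, v_y = 6.246 sin 52.13° = 4.9306 m/s.
Vertical: 0 = 120.6 + 4.9306 t − ½(10) t² ⇒ 5.000 t² − 4.9306 t − 120.6 = 0.
t = [4.9306 + √(24.311 + 2412.0)] / 10.00 = 5.4290 s.
Horizontal: R = v_x · t = 3.8342 × 5.4290 = 20.82 m.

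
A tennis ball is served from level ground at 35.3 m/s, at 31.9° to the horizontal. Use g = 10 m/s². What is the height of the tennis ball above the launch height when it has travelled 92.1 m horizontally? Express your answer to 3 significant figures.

10.1 m

v_x = 35.3 cos 31.9° = 29.97 m/s, v_y0 = 35.3 sin 31.9° = 18.65 m/s.
Time to reach x = 92.1 m: t = x / v_x = 92.1 / 29.97 = 3.073 s.
y = v_y0 t − ½ g t² = 18.65×3.073 − 5.000×3.073² = 10.1 m.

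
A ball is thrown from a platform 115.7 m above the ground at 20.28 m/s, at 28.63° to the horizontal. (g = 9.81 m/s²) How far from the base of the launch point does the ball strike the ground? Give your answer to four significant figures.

Components: v_x = 20.28 cos 28.63° = 17.800 m/s, v_y = 20.28 sin 28.63° = 9.7172 m/s.
Vertical: 0 = 115.7 + 9.7172 t − ½(9.81) t² ⇒ 4.905 t² − 9.7172 t − 115.7 = 0.
t = [9.7172 + √(94.424 + 2270.0)] / 9.810 = 5.9473 s.
Horizontal: R = v_x · t = 17.800 × 5.9473 = 105.9 m.

105.9 m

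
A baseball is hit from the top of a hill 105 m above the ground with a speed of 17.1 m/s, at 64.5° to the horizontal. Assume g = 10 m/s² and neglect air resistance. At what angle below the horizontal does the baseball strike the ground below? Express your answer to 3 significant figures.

81.3°

v_x = 17.1 cos 64.5° = 7.362 m/s.
At impact |v_y| = √(v_y0² + 2 g h) = √(15.43² + 2×10×105) = 48.35 m/s.
Angle below horizontal = arctan(|v_y| / v_x) = arctan(48.35 / 7.362) = 81.3°.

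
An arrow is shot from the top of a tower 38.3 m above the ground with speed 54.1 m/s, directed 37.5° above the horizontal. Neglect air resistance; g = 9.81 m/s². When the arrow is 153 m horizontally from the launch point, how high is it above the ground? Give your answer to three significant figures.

v_x = 54.1 cos 37.5° = 42.92 m/s, v_y0 = 54.1 sin 37.5° = 32.93 m/s.
Time to reach x = 153 m: t = x / v_x = 153 / 42.92 = 3.565 s.
y = 38.3 + v_y0 t − ½ g t² = 38.3 + 32.93×3.565 − 4.905×3.565² = 93.4 m.

93.4 m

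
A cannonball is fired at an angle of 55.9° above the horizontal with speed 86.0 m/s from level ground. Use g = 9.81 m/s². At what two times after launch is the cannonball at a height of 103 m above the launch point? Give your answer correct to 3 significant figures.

v_y0 = 86.0 sin 55.9° = 71.21 m/s.
Set y = v_y0 t − ½ g t² = 103: 4.905 t² − 71.21 t + 103 = 0.
t = [71.21 ± √(5071 − 2021)] / 9.81 = (71.21 ± 55.23) / 9.81, giving t = 1.63 s or t = 12.9 s.
So the cannonball is at 103 m at t = 1.63 s (rising) and t = 12.9 s (falling).

1.63 s and 12.9 s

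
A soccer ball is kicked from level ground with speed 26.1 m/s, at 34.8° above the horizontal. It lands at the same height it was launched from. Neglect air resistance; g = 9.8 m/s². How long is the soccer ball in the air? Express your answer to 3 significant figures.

Vertical component: v_y = 26.1 sin 34.8° = 14.90 m/s.
For a projectile landing at launch height, time of flight is t = 2 v_y / g = 2 × 14.90 / 9.8 = 3.04 s.

3.04 s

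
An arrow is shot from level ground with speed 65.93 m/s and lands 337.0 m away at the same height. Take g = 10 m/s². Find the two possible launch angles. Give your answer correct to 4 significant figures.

Level-ground range: R = v₀² sin(2θ)/g ⇒ sin 2θ = R g / v₀² = 337.0×10/65.93² = 0.7753.
2θ = arcsin(0.7753) = 50.832° or 180° − 50.832° = 129.168°.
So θ = 25.42° or θ = 64.58°.

25.42° and 64.58°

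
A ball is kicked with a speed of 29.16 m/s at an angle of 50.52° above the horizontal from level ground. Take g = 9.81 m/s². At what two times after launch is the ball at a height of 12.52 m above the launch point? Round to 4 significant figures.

0.6477 s and 3.941 s

v_y0 = 29.16 sin 50.52° = 22.507 m/s.
Set y = v_y0 t − ½ g t² = 12.52: 4.905 t² − 22.507 t + 12.52 = 0.
t = [22.507 ± √(506.57 − 245.64)] / 9.81 = (22.507 ± 16.153) / 9.81, giving t = 0.6477 s or t = 3.941 s.
So the ball is at 12.52 m at t = 0.6477 s (rising) and t = 3.941 s (falling).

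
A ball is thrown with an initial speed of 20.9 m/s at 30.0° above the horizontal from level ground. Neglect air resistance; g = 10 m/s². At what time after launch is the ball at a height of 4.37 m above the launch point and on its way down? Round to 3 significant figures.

v_y0 = 20.9 sin 30.0° = 10.45 m/s.
Set y = v_y0 t − ½ g t² = 4.37: 5.000 t² − 10.45 t + 4.37 = 0.
t = [10.45 ± √(109.2 − 87.40)] / 10 = (10.45 ± 4.669) / 10, giving t = 0.578 s or t = 1.51 s.
On the way down corresponds to the larger root: t = 1.51 s.

1.51 s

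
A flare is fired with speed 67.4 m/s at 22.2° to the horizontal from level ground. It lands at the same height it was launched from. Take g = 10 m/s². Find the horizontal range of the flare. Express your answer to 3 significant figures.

Components: v_x = 67.4 cos 22.2° = 62.40 m/s, v_y = 67.4 sin 22.2° = 25.47 m/s.
Time of flight (same landing height): t = 2 v_y / g = 2 × 25.47 / 10 = 5.094 s.
Range: R = v_x · t = 62.40 × 5.094 = 318 m.

318 m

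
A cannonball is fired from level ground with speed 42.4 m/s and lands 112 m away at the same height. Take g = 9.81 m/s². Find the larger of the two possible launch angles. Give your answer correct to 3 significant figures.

Level-ground range: R = v₀² sin(2θ)/g ⇒ sin 2θ = R g / v₀² = 112×9.81/42.4² = 0.6112.
2θ = arcsin(0.6112) = 37.68° or 180° − 37.68° = 142.32°.
So θ = 18.8° or θ = 71.2°.

71.2°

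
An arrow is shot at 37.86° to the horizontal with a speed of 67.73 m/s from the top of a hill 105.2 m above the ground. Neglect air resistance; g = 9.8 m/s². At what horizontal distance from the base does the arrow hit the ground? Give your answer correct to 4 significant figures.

Components: v_x = 67.73 cos 37.86° = 53.474 m/s, v_y = 67.73 sin 37.86° = 41.568 m/s.
Vertical: 0 = 105.2 + 41.568 t − ½(9.8) t² ⇒ 4.900 t² − 41.568 t − 105.2 = 0.
t = [41.568 + √(1727.9 + 2061.9)] / 9.800 = 10.523 s.
Horizontal: R = v_x · t = 53.474 × 10.523 = 562.7 m.

562.7 m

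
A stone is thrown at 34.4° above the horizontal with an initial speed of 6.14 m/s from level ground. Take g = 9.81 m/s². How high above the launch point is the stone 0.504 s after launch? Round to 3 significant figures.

v_y0 = 6.14 sin 34.4° = 3.469 m/s.
y(t) = v_y0 t − ½ g t² = 3.469×0.504 − 4.905×0.504² = 0.502 m.

0.502 m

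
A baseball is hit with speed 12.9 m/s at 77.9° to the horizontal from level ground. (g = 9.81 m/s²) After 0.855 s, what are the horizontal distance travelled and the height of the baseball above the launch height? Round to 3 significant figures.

x = 2.31 m, y = 7.20 m

v_x = 12.9 cos 77.9° = 2.704 m/s; v_y0 = 12.9 sin 77.9° = 12.61 m/s.
x = v_x t = 2.704 × 0.855 = 2.31 m.
y = v_y0 t − ½ g t² = 12.61×0.855 − 4.905×0.855² = 7.20 m.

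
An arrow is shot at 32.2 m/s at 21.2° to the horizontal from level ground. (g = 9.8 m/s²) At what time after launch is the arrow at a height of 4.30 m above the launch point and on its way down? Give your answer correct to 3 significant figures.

v_y0 = 32.2 sin 21.2° = 11.64 m/s.
Set y = v_y0 t − ½ g t² = 4.30: 4.900 t² − 11.64 t + 4.30 = 0.
t = [11.64 ± √(135.5 − 84.28)] / 9.8 = (11.64 ± 7.157) / 9.8, giving t = 0.457 s or t = 1.92 s.
On the way down corresponds to the larger root: t = 1.92 s.

1.92 s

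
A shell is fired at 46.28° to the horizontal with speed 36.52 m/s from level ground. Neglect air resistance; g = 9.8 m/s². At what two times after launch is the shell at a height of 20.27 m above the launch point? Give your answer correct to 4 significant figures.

v_y0 = 36.52 sin 46.28° = 26.394 m/s.
Set y = v_y0 t − ½ g t² = 20.27: 4.900 t² − 26.394 t + 20.27 = 0.
t = [26.394 ± √(696.64 − 397.29)] / 9.8 = (26.394 ± 17.302) / 9.8, giving t = 0.9278 s or t = 4.459 s.
So the shell is at 20.27 m at t = 0.9278 s (rising) and t = 4.459 s (falling).

0.9278 s and 4.459 s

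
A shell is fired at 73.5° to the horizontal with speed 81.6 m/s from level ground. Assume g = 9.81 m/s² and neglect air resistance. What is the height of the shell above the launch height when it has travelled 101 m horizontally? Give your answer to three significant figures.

v_x = 81.6 cos 73.5° = 23.18 m/s, v_y0 = 81.6 sin 73.5° = 78.24 m/s.
Time to reach x = 101 m: t = x / v_x = 101 / 23.18 = 4.357 s.
y = v_y0 t − ½ g t² = 78.24×4.357 − 4.905×4.357² = 248 m.

248 m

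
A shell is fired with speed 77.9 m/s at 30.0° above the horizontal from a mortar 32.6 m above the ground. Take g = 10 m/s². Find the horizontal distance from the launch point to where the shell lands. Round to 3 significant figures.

Components: v_x = 77.9 cos 30.0° = 67.46 m/s, v_y = 77.9 sin 30.0° = 38.95 m/s.
Vertical: 0 = 32.6 + 38.95 t − ½(10) t² ⇒ 5.000 t² − 38.95 t − 32.6 = 0.
t = [38.95 + √(1517 + 652.0)] / 10.00 = 8.552 s.
Horizontal: R = v_x · t = 67.46 × 8.552 = 577 m.

577 m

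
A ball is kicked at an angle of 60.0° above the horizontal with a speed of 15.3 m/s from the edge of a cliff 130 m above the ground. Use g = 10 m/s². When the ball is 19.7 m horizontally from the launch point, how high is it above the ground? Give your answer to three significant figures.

v_x = 15.3 cos 60.0° = 7.650 m/s, v_y0 = 15.3 sin 60.0° = 13.25 m/s.
Time to reach x = 19.7 m: t = x / v_x = 19.7 / 7.650 = 2.575 s.
y = 130 + v_y0 t − ½ g t² = 130 + 13.25×2.575 − 5.000×2.575² = 131 m.

131 m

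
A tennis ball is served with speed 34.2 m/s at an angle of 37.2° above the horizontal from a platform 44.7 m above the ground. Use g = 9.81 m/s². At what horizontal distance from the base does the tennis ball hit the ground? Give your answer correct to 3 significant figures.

158 m

Components: v_x = 34.2 cos 37.2° = 27.24 m/s, v_y = 34.2 sin 37.2° = 20.68 m/s.
Vertical: 0 = 44.7 + 20.68 t − ½(9.81) t² ⇒ 4.905 t² − 20.68 t − 44.7 = 0.
t = [20.68 + √(427.7 + 877.0)] / 9.810 = 5.790 s.
Horizontal: R = v_x · t = 27.24 × 5.790 = 158 m.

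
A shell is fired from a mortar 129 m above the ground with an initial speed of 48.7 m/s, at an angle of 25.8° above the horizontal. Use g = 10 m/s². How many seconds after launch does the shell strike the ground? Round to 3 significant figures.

7.62 s

Vertical component: v_y = 48.7 sin 25.8° = 21.20 m/s.
Taking up as positive with launch at y = 129 m, landing at y = 0: 0 = 129 + 21.20 t − ½(10) t².
Solving 5.000 t² − 21.20 t − 129 = 0 gives t = [21.20 + √(21.20² + 4·5.000·129)] / 10.00 = 7.62 s.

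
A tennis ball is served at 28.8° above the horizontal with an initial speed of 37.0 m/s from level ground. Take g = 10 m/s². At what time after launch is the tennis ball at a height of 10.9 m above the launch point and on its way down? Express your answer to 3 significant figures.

v_y0 = 37.0 sin 28.8° = 17.82 m/s.
Set y = v_y0 t − ½ g t² = 10.9: 5.000 t² − 17.82 t + 10.9 = 0.
t = [17.82 ± √(317.6 − 218.0)] / 10 = (17.82 ± 9.980) / 10, giving t = 0.784 s or t = 2.78 s.
On the way down corresponds to the larger root: t = 2.78 s.

2.78 s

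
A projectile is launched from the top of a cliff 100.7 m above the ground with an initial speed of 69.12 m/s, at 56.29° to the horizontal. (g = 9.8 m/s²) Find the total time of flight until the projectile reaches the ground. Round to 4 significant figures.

Vertical component: v_y = 69.12 sin 56.29° = 57.498 m/s.
Taking up as positive with launch at y = 100.7 m, landing at y = 0: 0 = 100.7 + 57.498 t − ½(9.8) t².
Solving 4.900 t² − 57.498 t − 100.7 = 0 gives t = [57.498 + √(57.498² + 4·4.900·100.7)] / 9.800 = 13.28 s.

13.28 s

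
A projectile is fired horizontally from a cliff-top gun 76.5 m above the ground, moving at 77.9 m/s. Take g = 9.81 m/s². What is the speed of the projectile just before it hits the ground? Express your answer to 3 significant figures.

87.0 m/s

Fall time: t = √(2 × 76.5 / 9.81) = 3.949 s.
At impact: v_x = 77.9 m/s (unchanged), v_y = g t = 9.81 × 3.949 = 38.74 m/s.
Speed = √(v_x² + v_y²) = √(6068 + 1501) = 87.0 m/s.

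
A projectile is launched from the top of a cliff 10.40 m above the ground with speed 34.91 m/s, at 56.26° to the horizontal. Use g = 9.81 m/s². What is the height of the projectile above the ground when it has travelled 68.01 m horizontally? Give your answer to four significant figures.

v_x = 34.91 cos 56.26° = 19.390 m/s, v_y0 = 34.91 sin 56.26° = 29.030 m/s.
Time to reach x = 68.01 m: t = x / v_x = 68.01 / 19.390 = 3.5075 s.
y = 10.40 + v_y0 t − ½ g t² = 10.40 + 29.030×3.5075 − 4.905×3.5075² = 51.88 m.

51.88 m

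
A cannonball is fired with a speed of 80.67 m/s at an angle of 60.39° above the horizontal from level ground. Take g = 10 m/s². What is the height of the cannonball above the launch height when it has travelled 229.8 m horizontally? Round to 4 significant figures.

v_x = 80.67 cos 60.39° = 39.859 m/s, v_y0 = 80.67 sin 60.39° = 70.135 m/s.
Time to reach x = 229.8 m: t = x / v_x = 229.8 / 39.859 = 5.7653 s.
y = v_y0 t − ½ g t² = 70.135×5.7653 − 5.000×5.7653² = 238.2 m.

238.2 m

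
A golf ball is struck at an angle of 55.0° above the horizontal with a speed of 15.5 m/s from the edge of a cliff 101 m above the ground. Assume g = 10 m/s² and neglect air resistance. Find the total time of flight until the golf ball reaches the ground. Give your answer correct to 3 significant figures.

5.94 s

Vertical component: v_y = 15.5 sin 55.0° = 12.70 m/s.
Taking up as positive with launch at y = 101 m, landing at y = 0: 0 = 101 + 12.70 t − ½(10) t².
Solving 5.000 t² − 12.70 t − 101 = 0 gives t = [12.70 + √(12.70² + 4·5.000·101)] / 10.00 = 5.94 s.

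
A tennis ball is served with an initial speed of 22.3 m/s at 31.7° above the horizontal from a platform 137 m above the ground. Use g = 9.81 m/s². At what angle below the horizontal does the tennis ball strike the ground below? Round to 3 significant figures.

70.4°

v_x = 22.3 cos 31.7° = 18.97 m/s.
At impact |v_y| = √(v_y0² + 2 g h) = √(11.72² + 2×9.81×137) = 53.15 m/s.
Angle below horizontal = arctan(|v_y| / v_x) = arctan(53.15 / 18.97) = 70.4°.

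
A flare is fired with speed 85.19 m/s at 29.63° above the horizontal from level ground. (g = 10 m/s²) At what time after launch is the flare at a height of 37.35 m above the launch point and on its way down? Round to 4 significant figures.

v_y0 = 85.19 sin 29.63° = 42.118 m/s.
Set y = v_y0 t − ½ g t² = 37.35: 5.000 t² − 42.118 t + 37.35 = 0.
t = [42.118 ± √(1773.9 − 747.00)] / 10 = (42.118 ± 32.045) / 10, giving t = 1.007 s or t = 7.416 s.
On the way down corresponds to the larger root: t = 7.416 s.

7.416 s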